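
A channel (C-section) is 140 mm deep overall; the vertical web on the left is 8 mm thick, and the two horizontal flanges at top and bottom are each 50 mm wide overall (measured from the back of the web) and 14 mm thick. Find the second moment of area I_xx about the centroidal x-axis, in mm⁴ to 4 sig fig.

Treat the section as a set of non-overlapping primitives; coordinates are from the bounding-box lower-left.
Web: 8 × 140, A = 1 120 mm², y = 70 mm, Ī = 1 829 333 mm⁴.
Top flange (beyond web): 42 × 14, A = 588 mm², y = 133 mm, Ī = 9 604 mm⁴.
Bottom flange (beyond web): 42 × 14, A = 588 mm², y = 7 mm, Ī = 9 604 mm⁴.
By symmetry the centroid is at mid-height, ȳ = 70 mm.
Transfer each piece to the centroidal x-axis using Ī + A·d² with d = y − 70:
  web: d = 0 mm → contributes +1 829 333 mm⁴
  top flange (beyond web): d = 63 mm → contributes +2 343 376 mm⁴
  bottom flange (beyond web): d = -63 mm → contributes +2 343 376 mm⁴
Total I = 6 516 085 mm⁴.

I_xx ≈ 6.516 × 10⁶ mm⁴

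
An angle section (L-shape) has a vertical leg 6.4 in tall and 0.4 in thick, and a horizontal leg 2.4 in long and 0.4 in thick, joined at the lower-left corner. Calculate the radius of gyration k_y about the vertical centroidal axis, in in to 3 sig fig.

Treat the section as a set of non-overlapping primitives; coordinates are from the bounding-box lower-left.
Vertical leg: 0.4 × 6.4, A = 2.56 in², x = 0.2 in, Ī = 0.034133 in⁴.
Horizontal leg (remainder): 2 × 0.4, A = 0.8 in², x = 1.4 in, Ī = 0.26667 in⁴.
Centroid: x̄ = ΣA·x / ΣA = 0.48571 in.
Transfer each piece to the vertical centroidal axis using Ī + A·d² with d = x − 0.48571:
  vertical leg: d = -0.28571 in → contributes +0.24311 in⁴
  horizontal leg (remainder): d = 0.91429 in → contributes +0.9354 in⁴
Total I = 1.1785 in⁴.
Radius of gyration: k = √(I/A) = √(1.1785 / 3.36) = 0.59224 in.

k_y ≈ 0.592 in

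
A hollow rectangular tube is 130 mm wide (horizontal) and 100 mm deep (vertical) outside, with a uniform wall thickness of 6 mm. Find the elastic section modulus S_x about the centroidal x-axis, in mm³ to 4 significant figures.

S_x ≈ 8.264 × 10⁴ mm³

Split into non-overlapping primitives; take the origin at the lower-left of the bounding box.
Outer rectangle: 130 × 100, A = 13 000 mm², y = 50 mm, Ī = 10 833 333 mm⁴.
Inner void (subtracted): 118 × 88, A = 10 384 mm², y = 50 mm, Ī = 6 701 141 mm⁴.
By symmetry the centroid is at mid-height, ȳ = 50 mm.
All pieces are centred on the centroidal x-axis, so I = ΣĪ (holes subtracted) = 4 132 192 mm⁴.
Extreme fibre distance c = 50 mm; S = I/c = 82643.8 mm³.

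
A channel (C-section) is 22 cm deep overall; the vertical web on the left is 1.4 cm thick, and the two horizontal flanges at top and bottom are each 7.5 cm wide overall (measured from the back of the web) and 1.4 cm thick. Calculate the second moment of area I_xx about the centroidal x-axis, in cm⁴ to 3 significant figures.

I_xx ≈ 3060 cm⁴

Decompose the section into non-overlapping parts with the origin at the bottom-left of its bounding rectangle.
Web: 1.4 × 22, A = 30.8 cm², y = 11 cm, Ī = 1242.3 cm⁴.
Top flange (beyond web): 6.1 × 1.4, A = 8.54 cm², y = 21.3 cm, Ī = 1.3949 cm⁴.
Bottom flange (beyond web): 6.1 × 1.4, A = 8.54 cm², y = 0.7 cm, Ī = 1.3949 cm⁴.
By symmetry the centroid is at mid-height, ȳ = 11 cm.
Transfer each piece to the centroidal x-axis using Ī + A·d² with d = y − 11:
  web: d = 0 cm → contributes +1242.3 cm⁴
  top flange (beyond web): d = 10.3 cm → contributes +907.4 cm⁴
  bottom flange (beyond web): d = -10.3 cm → contributes +907.4 cm⁴
Total I = 3057.1 cm⁴.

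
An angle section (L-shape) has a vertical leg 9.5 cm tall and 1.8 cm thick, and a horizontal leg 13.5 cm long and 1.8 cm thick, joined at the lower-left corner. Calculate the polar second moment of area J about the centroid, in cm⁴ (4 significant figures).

Break the section into simple shapes (no overlaps), measuring from the bottom-left corner of the bounding box.
Vertical leg: 1.8 × 9.5, A = 17.1 cm², y = 4.75 cm, Ī = 128.606 cm⁴.
Horizontal leg (remainder): 11.7 × 1.8, A = 21.06 cm², y = 0.9 cm, Ī = 5.6862 cm⁴.
Centroid: ȳ = ΣA·y / ΣA = 2.62524 cm.
Transfer each piece to the centroidal x-axis using Ī + A·d² with d = y − 2.62524:
  vertical leg: d = 2.12476 cm → contributes +205.806 cm⁴
  horizontal leg (remainder): d = -1.72524 cm → contributes +68.37 cm⁴
Total I = 274.176 cm⁴.
For the y-axis: x̄ = 4.62524 cm.
Repeating about the centroidal y-axis gives I_y = 674.844 cm⁴.
Polar second moment: J = I_x + I_y = 949.021 cm⁴.

J ≈ 949.0 cm⁴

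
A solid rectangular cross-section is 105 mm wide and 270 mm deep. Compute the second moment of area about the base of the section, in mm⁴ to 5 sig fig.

I_base ≈ 6.8891 × 10⁸ mm⁴

The section: 105 × 270, A = 28 350 mm², y = 135 mm, Ī = 172 226 250 mm⁴.
Transfer it to a horizontal axis along the bottom face using Ī + A·d² with d = y − 0:
  the section: d = 135 mm → contributes +688 905 000 mm⁴
Total I = 688 905 000 mm⁴.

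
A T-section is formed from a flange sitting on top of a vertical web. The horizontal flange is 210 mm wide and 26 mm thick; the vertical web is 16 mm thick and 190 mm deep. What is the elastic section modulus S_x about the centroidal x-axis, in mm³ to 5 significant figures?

Treat the section as a set of non-overlapping primitives; coordinates are from the bounding-box lower-left.
Flange: 210 × 26, A = 5 460 mm², y = 203 mm, Ī = 307 580 mm⁴.
Web: 16 × 190, A = 3 040 mm², y = 95 mm, Ī = 9 145 333 mm⁴.
Centroid: ȳ = ΣA·y / ΣA = 164.3741 mm.
Transfer each piece to the centroidal x-axis using Ī + A·d² with d = y − 164.3741:
  flange: d = 38.62588 mm → contributes +8 453 675 mm⁴
  web: d = -69.37412 mm → contributes +23 776 149 mm⁴
Total I = 32 229 824 mm⁴.
Extreme fibre distance c = 164.3741 mm; S = I/c = 196 076 mm³.

S_x ≈ 1.9608 × 10⁵ mm³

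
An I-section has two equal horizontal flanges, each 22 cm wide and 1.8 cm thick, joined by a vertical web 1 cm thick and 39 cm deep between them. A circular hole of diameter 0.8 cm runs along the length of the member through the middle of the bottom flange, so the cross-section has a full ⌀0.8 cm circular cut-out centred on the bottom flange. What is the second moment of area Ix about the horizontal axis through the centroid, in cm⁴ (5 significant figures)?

Decompose the section into non-overlapping parts with the origin at the bottom-left of its bounding rectangle.
Bottom flange: 22 × 1.8, A = 39.6 cm², y = 0.9 cm, Ī = 10.692 cm⁴.
Web: 1 × 39, A = 39 cm², y = 21.3 cm, Ī = 4943.25 cm⁴.
Top flange: 22 × 1.8, A = 39.6 cm², y = 41.7 cm, Ī = 10.692 cm⁴.
Hole (subtracted): ⌀0.8, A = 0.5026548 cm², y = 0.9 cm, Ī = 0.02010619 cm⁴.
Centroid: ȳ = ΣA·y / ΣA = 21.38712 cm.
Transfer each piece to the horizontal axis through the centroid using Ī + A·d² with d = y − 21.38712:
  bottom flange: d = -20.48712 cm → contributes +16631.69 cm⁴
  web: d = -0.08712311 cm → contributes +4943.546 cm⁴
  top flange: d = 20.31288 cm → contributes +16350.17 cm⁴
  hole: d = -20.48712 cm → contributes −210.9955 cm⁴
Total I = 37714.41 cm⁴.

Ix ≈ 3.7714 × 10⁴ cm⁴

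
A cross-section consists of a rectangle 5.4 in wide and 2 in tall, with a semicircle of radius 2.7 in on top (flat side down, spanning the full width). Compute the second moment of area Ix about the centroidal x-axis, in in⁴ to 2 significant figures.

Decompose the section into non-overlapping parts with the origin at the bottom-left of its bounding rectangle.
Rectangular body: 5.4 × 2, A = 10.8 in², y = 1 in, Ī = 3.6 in⁴.
Semicircular cap: semicircle r = 2.7, A = 11.45 in², y = 3.146 in, Ī = 5.833 in⁴.
Centroid: ȳ = ΣA·y / ΣA = 2.104 in.
Transfer each piece to the centroidal x-axis using Ī + A·d² with d = y − 2.104:
  rectangular body: d = -1.104 in → contributes +16.77 in⁴
  semicircular cap: d = 1.042 in → contributes +18.26 in⁴
Total I = 35.03 in⁴.

Ix ≈ 35 in⁴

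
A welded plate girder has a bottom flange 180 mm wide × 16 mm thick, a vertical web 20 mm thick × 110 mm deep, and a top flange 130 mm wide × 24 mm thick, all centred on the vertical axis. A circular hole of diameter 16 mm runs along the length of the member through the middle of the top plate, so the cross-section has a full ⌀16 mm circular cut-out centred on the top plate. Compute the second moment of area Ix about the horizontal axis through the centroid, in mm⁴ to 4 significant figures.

Decompose the section into non-overlapping parts with the origin at the bottom-left of its bounding rectangle.
Bottom plate: 180 × 16, A = 2 880 mm², y = 8 mm, Ī = 61 440 mm⁴.
Web plate: 20 × 110, A = 2 200 mm², y = 71 mm, Ī = 2 218 333 mm⁴.
Top plate: 130 × 24, A = 3 120 mm², y = 138 mm, Ī = 149 760 mm⁴.
Hole (subtracted): ⌀16, A = 201.062 mm², y = 138 mm, Ī = 3216.99 mm⁴.
Centroid: ȳ = ΣA·y / ΣA = 72.7663 mm.
Transfer each piece to the horizontal axis through the centroid using Ī + A·d² with d = y − 72.7663:
  bottom plate: d = -64.7663 mm → contributes +12 142 115 mm⁴
  web plate: d = -1.76634 mm → contributes +2 225 197 mm⁴
  top plate: d = 65.2337 mm → contributes +13 426 703 mm⁴
  hole: d = 65.2337 mm → contributes −858 822 mm⁴
Total I = 26 935 193 mm⁴.

Ix ≈ 2.694 × 10⁷ mm⁴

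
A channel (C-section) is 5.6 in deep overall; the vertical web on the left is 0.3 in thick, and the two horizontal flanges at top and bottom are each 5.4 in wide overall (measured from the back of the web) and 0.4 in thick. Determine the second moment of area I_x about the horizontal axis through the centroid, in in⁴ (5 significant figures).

Break the section into simple shapes (no overlaps), measuring from the bottom-left corner of the bounding box.
Web: 0.3 × 5.6, A = 1.68 in², y = 2.8 in, Ī = 4.3904 in⁴.
Top flange (beyond web): 5.1 × 0.4, A = 2.04 in², y = 5.4 in, Ī = 0.0272 in⁴.
Bottom flange (beyond web): 5.1 × 0.4, A = 2.04 in², y = 0.2 in, Ī = 0.0272 in⁴.
By symmetry the centroid is at mid-height, ȳ = 2.8 in.
Transfer each piece to the horizontal axis through the centroid using Ī + A·d² with d = y − 2.8:
  web: d = 0 in → contributes +4.3904 in⁴
  top flange (beyond web): d = 2.6 in → contributes +13.8176 in⁴
  bottom flange (beyond web): d = -2.6 in → contributes +13.8176 in⁴
Total I = 32.0256 in⁴.

I_x ≈ 32.026 in⁴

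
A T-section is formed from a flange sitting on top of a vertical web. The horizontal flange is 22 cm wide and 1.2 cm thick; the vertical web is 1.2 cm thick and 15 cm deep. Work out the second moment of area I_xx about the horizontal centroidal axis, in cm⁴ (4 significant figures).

Break the section into simple shapes (no overlaps), measuring from the bottom-left corner of the bounding box.
Flange: 22 × 1.2, A = 26.4 cm², y = 15.6 cm, Ī = 3.168 cm⁴.
Web: 1.2 × 15, A = 18 cm², y = 7.5 cm, Ī = 337.5 cm⁴.
Centroid: ȳ = ΣA·y / ΣA = 12.3162 cm.
Transfer each piece to the horizontal centroidal axis using Ī + A·d² with d = y − 12.3162:
  flange: d = 3.28378 cm → contributes +287.845 cm⁴
  web: d = -4.81622 cm → contributes +755.027 cm⁴
Total I = 1042.87 cm⁴.

I_xx ≈ 1043 cm⁴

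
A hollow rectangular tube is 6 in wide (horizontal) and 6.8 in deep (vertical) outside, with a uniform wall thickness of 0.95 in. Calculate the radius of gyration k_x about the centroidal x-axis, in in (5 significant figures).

Decompose the section into non-overlapping parts with the origin at the bottom-left of its bounding rectangle.
Outer rectangle: 6 × 6.8, A = 40.8 in², y = 3.4 in, Ī = 157.216 in⁴.
Inner void (subtracted): 4.1 × 4.9, A = 20.09 in², y = 3.4 in, Ī = 40.19674 in⁴.
By symmetry the centroid is at mid-height, ȳ = 3.4 in.
All pieces are centred on the centroidal x-axis, so I = ΣĪ (holes subtracted) = 117.0193 in⁴.
Radius of gyration: k = √(I/A) = √(117.0193 / 20.71) = 2.377052 in.

k_x ≈ 2.3771 in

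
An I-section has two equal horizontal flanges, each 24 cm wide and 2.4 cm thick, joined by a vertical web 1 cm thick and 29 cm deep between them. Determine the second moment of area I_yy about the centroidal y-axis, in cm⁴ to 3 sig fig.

Split into non-overlapping primitives; take the origin at the lower-left of the bounding box.
Bottom flange: 24 × 2.4, A = 57.6 cm², x = 12 cm, Ī = 2764.8 cm⁴.
Web: 1 × 29, A = 29 cm², x = 12 cm, Ī = 2.4167 cm⁴.
Top flange: 24 × 2.4, A = 57.6 cm², x = 12 cm, Ī = 2764.8 cm⁴.
By symmetry the centroid is at mid-width, x̄ = 12 cm.
All pieces are centred on the centroidal y-axis, so I = ΣĪ = 5 532 cm⁴.

I_yy ≈ 5530 cm⁴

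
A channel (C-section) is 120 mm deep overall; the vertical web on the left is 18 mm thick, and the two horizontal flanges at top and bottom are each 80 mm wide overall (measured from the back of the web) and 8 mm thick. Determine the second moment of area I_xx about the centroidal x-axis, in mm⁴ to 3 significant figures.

Decompose the section into non-overlapping parts with the origin at the bottom-left of its bounding rectangle.
Web: 18 × 120, A = 2 160 mm², y = 60 mm, Ī = 2 592 000 mm⁴.
Top flange (beyond web): 62 × 8, A = 496 mm², y = 116 mm, Ī = 2645.3 mm⁴.
Bottom flange (beyond web): 62 × 8, A = 496 mm², y = 4 mm, Ī = 2645.3 mm⁴.
By symmetry the centroid is at mid-height, ȳ = 60 mm.
Transfer each piece to the centroidal x-axis using Ī + A·d² with d = y − 60:
  web: d = 0 mm → contributes +2 592 000 mm⁴
  top flange (beyond web): d = 56 mm → contributes +1 558 101 mm⁴
  bottom flange (beyond web): d = -56 mm → contributes +1 558 101 mm⁴
Total I = 5 708 203 mm⁴.

I_xx ≈ 5.71 × 10⁶ mm⁴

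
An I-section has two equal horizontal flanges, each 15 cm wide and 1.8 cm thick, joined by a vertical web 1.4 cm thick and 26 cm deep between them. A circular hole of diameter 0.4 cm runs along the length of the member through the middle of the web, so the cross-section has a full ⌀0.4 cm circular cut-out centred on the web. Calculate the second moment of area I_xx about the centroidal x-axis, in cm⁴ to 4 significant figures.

I_xx ≈ 1.250 × 10⁴ cm⁴

Treat the section as a set of non-overlapping primitives; coordinates are from the bounding-box lower-left.
Bottom flange: 15 × 1.8, A = 27 cm², y = 0.9 cm, Ī = 7.29 cm⁴.
Web: 1.4 × 26, A = 36.4 cm², y = 14.8 cm, Ī = 2050.53 cm⁴.
Top flange: 15 × 1.8, A = 27 cm², y = 28.7 cm, Ī = 7.29 cm⁴.
Hole (subtracted): ⌀0.4, A = 0.125664 cm², y = 14.8 cm, Ī = 0.00125664 cm⁴.
By symmetry the centroid is at mid-height, ȳ = 14.8 cm.
Transfer each piece to the centroidal x-axis using Ī + A·d² with d = y − 14.8:
  bottom flange: d = -13.9 cm → contributes +5223.96 cm⁴
  web: d = 0 cm → contributes +2050.53 cm⁴
  top flange: d = 13.9 cm → contributes +5223.96 cm⁴
  hole: d = 0 cm → contributes −0.00125664 cm⁴
Total I = 12498.5 cm⁴.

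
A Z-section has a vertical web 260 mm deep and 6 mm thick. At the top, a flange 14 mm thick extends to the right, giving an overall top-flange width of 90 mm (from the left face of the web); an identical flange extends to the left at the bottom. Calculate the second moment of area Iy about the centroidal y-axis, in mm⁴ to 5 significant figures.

Iy ≈ 6.1505 × 10⁶ mm⁴

Break the section into simple shapes (no overlaps), measuring from the bottom-left corner of the bounding box.
Web: 6 × 260, A = 1 560 mm², x = 87 mm, Ī = 4 680 mm⁴.
Top flange (beyond web): 84 × 14, A = 1 176 mm², x = 132 mm, Ī = 691 488 mm⁴.
Bottom flange (beyond web): 84 × 14, A = 1 176 mm², x = 42 mm, Ī = 691 488 mm⁴.
Centroid: x̄ = ΣA·x / ΣA = 87 mm.
Transfer each piece to the centroidal y-axis using Ī + A·d² with d = x − 87:
  web: d = 0 mm → contributes +4 680 mm⁴
  top flange (beyond web): d = 45 mm → contributes +3 072 888 mm⁴
  bottom flange (beyond web): d = -45 mm → contributes +3 072 888 mm⁴
Total I = 6 150 456 mm⁴.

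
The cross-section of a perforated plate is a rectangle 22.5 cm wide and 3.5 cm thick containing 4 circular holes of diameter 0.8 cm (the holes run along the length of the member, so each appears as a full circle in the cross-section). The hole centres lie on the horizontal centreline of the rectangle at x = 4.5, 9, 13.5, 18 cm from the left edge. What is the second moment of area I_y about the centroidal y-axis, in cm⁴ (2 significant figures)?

Split into non-overlapping primitives; take the origin at the lower-left of the bounding box.
Plate: 22.5 × 3.5, A = 78.75 cm², x = 11.25 cm, Ī = 3 322 cm⁴.
Hole 1 (subtracted): ⌀0.8, A = 0.5027 cm², x = 4.5 cm, Ī = 0.02011 cm⁴.
Hole 2 (subtracted): ⌀0.8, A = 0.5027 cm², x = 9 cm, Ī = 0.02011 cm⁴.
Hole 3 (subtracted): ⌀0.8, A = 0.5027 cm², x = 13.5 cm, Ī = 0.02011 cm⁴.
Hole 4 (subtracted): ⌀0.8, A = 0.5027 cm², x = 18 cm, Ī = 0.02011 cm⁴.
By symmetry the centroid is at mid-width, x̄ = 11.25 cm.
Transfer each piece to the centroidal y-axis using Ī + A·d² with d = x − 11.25:
  plate: d = 0 cm → contributes +3 322 cm⁴
  hole 1: d = -6.75 cm → contributes −22.92 cm⁴
  hole 2: d = -2.25 cm → contributes −2.565 cm⁴
  hole 3: d = 2.25 cm → contributes −2.565 cm⁴
  hole 4: d = 6.75 cm → contributes −22.92 cm⁴
Total I = 3 271 cm⁴.

I_y ≈ 3300 cm⁴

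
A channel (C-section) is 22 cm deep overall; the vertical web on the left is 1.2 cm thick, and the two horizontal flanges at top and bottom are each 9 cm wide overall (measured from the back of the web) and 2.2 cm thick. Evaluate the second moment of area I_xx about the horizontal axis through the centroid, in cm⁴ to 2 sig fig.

Decompose the section into non-overlapping parts with the origin at the bottom-left of its bounding rectangle.
Web: 1.2 × 22, A = 26.4 cm², y = 11 cm, Ī = 1 065 cm⁴.
Top flange (beyond web): 7.8 × 2.2, A = 17.16 cm², y = 20.9 cm, Ī = 6.921 cm⁴.
Bottom flange (beyond web): 7.8 × 2.2, A = 17.16 cm², y = 1.1 cm, Ī = 6.921 cm⁴.
By symmetry the centroid is at mid-height, ȳ = 11 cm.
Transfer each piece to the horizontal axis through the centroid using Ī + A·d² with d = y − 11:
  web: d = 0 cm → contributes +1 065 cm⁴
  top flange (beyond web): d = 9.9 cm → contributes +1 689 cm⁴
  bottom flange (beyond web): d = -9.9 cm → contributes +1 689 cm⁴
Total I = 4 442 cm⁴.

I_xx ≈ 4400 cm⁴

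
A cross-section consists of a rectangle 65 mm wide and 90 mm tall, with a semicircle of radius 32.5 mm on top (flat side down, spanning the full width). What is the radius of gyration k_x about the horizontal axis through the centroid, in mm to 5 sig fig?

Treat the section as a set of non-overlapping primitives; coordinates are from the bounding-box lower-left.
Rectangular body: 65 × 90, A = 5 850 mm², y = 45 mm, Ī = 3 948 750 mm⁴.
Semicircular cap: semicircle r = 32.5, A = 1659.154 mm², y = 103.7934 mm, Ī = 122451.9 mm⁴.
Centroid: ȳ = ΣA·y / ΣA = 57.99046 mm.
Transfer each piece to the horizontal axis through the centroid using Ī + A·d² with d = y − 57.99046:
  rectangular body: d = -12.99046 mm → contributes +4 935 949 mm⁴
  semicircular cap: d = 45.80297 mm → contributes +3 603 211 mm⁴
Total I = 8 539 160 mm⁴.
Radius of gyration: k = √(I/A) = √(8 539 160 / 7509.154) = 33.7219 mm.

k_x ≈ 33.722 mm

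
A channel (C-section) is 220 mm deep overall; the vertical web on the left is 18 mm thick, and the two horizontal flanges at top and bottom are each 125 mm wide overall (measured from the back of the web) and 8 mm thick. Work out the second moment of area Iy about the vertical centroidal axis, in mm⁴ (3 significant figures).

Iy ≈ 6.41 × 10⁶ mm⁴

Decompose the section into non-overlapping parts with the origin at the bottom-left of its bounding rectangle.
Web: 18 × 220, A = 3 960 mm², x = 9 mm, Ī = 106 920 mm⁴.
Top flange (beyond web): 107 × 8, A = 856 mm², x = 71.5 mm, Ī = 816 695 mm⁴.
Bottom flange (beyond web): 107 × 8, A = 856 mm², x = 71.5 mm, Ī = 816 695 mm⁴.
Centroid: x̄ = ΣA·x / ΣA = 27.865 mm.
Transfer each piece to the vertical centroidal axis using Ī + A·d² with d = x − 27.865:
  web: d = -18.865 mm → contributes +1 516 177 mm⁴
  top flange (beyond web): d = 43.635 mm → contributes +2 446 561 mm⁴
  bottom flange (beyond web): d = 43.635 mm → contributes +2 446 561 mm⁴
Total I = 6 409 299 mm⁴.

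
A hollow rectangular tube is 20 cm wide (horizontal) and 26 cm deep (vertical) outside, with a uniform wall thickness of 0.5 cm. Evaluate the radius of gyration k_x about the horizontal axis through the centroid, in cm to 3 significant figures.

Split into non-overlapping primitives; take the origin at the lower-left of the bounding box.
Outer rectangle: 20 × 26, A = 520 cm², y = 13 cm, Ī = 29 293 cm⁴.
Inner void (subtracted): 19 × 25, A = 475 cm², y = 13 cm, Ī = 24 740 cm⁴.
By symmetry the centroid is at mid-height, ȳ = 13 cm.
All pieces are centred on the horizontal axis through the centroid, so I = ΣĪ (holes subtracted) = 4553.8 cm⁴.
Radius of gyration: k = √(I/A) = √(4553.8 / 45) = 10.06 cm.

k_x ≈ 10.1 cm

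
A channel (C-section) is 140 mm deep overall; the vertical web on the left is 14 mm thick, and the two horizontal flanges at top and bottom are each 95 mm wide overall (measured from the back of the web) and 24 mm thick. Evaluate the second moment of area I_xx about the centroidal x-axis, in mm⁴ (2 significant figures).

Break the section into simple shapes (no overlaps), measuring from the bottom-left corner of the bounding box.
Web: 14 × 140, A = 1 960 mm², y = 70 mm, Ī = 3 201 333 mm⁴.
Top flange (beyond web): 81 × 24, A = 1 944 mm², y = 128 mm, Ī = 93 312 mm⁴.
Bottom flange (beyond web): 81 × 24, A = 1 944 mm², y = 12 mm, Ī = 93 312 mm⁴.
By symmetry the centroid is at mid-height, ȳ = 70 mm.
Transfer each piece to the centroidal x-axis using Ī + A·d² with d = y − 70:
  web: d = 0 mm → contributes +3 201 333 mm⁴
  top flange (beyond web): d = 58 mm → contributes +6 632 928 mm⁴
  bottom flange (beyond web): d = -58 mm → contributes +6 632 928 mm⁴
Total I = 16 467 189 mm⁴.

I_xx ≈ 1.6 × 10⁷ mm⁴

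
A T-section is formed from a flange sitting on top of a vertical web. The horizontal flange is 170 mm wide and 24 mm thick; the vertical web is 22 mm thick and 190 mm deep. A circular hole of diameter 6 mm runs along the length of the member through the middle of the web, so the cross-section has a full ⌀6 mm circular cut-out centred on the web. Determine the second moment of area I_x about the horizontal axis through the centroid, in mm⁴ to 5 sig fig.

Break the section into simple shapes (no overlaps), measuring from the bottom-left corner of the bounding box.
Flange: 170 × 24, A = 4 080 mm², y = 202 mm, Ī = 195 840 mm⁴.
Web: 22 × 190, A = 4 180 mm², y = 95 mm, Ī = 12 574 833 mm⁴.
Hole (subtracted): ⌀6, A = 28.27433 mm², y = 95 mm, Ī = 63.61725 mm⁴.
Centroid: ȳ = ΣA·y / ΣA = 148.0338 mm.
Transfer each piece to the horizontal axis through the centroid using Ī + A·d² with d = y − 148.0338:
  flange: d = 53.96616 mm → contributes +12 078 215 mm⁴
  web: d = -53.03384 mm → contributes +24 331 451 mm⁴
  hole: d = -53.03384 mm → contributes −79587.67 mm⁴
Total I = 36 330 078 mm⁴.

I_x ≈ 3.6330 × 10⁷ mm⁴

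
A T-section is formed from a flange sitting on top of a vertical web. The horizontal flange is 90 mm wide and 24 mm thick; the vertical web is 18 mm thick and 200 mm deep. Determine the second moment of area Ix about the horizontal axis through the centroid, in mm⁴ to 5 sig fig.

Ix ≈ 2.9038 × 10⁷ mm⁴

Split into non-overlapping primitives; take the origin at the lower-left of the bounding box.
Flange: 90 × 24, A = 2 160 mm², y = 212 mm, Ī = 103 680 mm⁴.
Web: 18 × 200, A = 3 600 mm², y = 100 mm, Ī = 12 000 000 mm⁴.
Centroid: ȳ = ΣA·y / ΣA = 142 mm.
Transfer each piece to the horizontal axis through the centroid using Ī + A·d² with d = y − 142:
  flange: d = 70 mm → contributes +10 687 680 mm⁴
  web: d = -42 mm → contributes +18 350 400 mm⁴
Total I = 29 038 080 mm⁴.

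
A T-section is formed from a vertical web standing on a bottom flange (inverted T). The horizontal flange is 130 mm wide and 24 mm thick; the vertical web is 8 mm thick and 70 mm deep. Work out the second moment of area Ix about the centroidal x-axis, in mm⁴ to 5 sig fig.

Break the section into simple shapes (no overlaps), measuring from the bottom-left corner of the bounding box.
Flange: 130 × 24, A = 3 120 mm², y = 12 mm, Ī = 149 760 mm⁴.
Web: 8 × 70, A = 560 mm², y = 59 mm, Ī = 228666.7 mm⁴.
Centroid: ȳ = ΣA·y / ΣA = 19.15217 mm.
Transfer each piece to the centroidal x-axis using Ī + A·d² with d = y − 19.15217:
  flange: d = -7.152174 mm → contributes +309359.2 mm⁴
  web: d = 39.84783 mm → contributes +1 117 862 mm⁴
Total I = 1 427 221 mm⁴.

Ix ≈ 1.4272 × 10⁶ mm⁴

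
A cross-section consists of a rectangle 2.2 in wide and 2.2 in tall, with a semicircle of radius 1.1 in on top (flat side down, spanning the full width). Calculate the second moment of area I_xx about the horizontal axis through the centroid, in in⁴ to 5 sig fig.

I_xx ≈ 5.4633 in⁴

Break the section into simple shapes (no overlaps), measuring from the bottom-left corner of the bounding box.
Rectangular body: 2.2 × 2.2, A = 4.84 in², y = 1.1 in, Ī = 1.952133 in⁴.
Semicircular cap: semicircle r = 1.1, A = 1.900664 in², y = 2.666854 in, Ī = 0.1606952 in⁴.
Centroid: ȳ = ΣA·y / ΣA = 1.541806 in.
Transfer each piece to the horizontal axis through the centroid using Ī + A·d² with d = y − 1.541806:
  rectangular body: d = -0.4418057 in → contributes +2.896864 in⁴
  semicircular cap: d = 1.125049 in → contributes +2.566431 in⁴
Total I = 5.463295 in⁴.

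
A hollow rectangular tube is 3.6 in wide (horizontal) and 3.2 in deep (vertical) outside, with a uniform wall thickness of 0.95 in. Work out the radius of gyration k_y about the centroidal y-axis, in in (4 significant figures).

Treat the section as a set of non-overlapping primitives; coordinates are from the bounding-box lower-left.
Outer rectangle: 3.6 × 3.2, A = 11.52 in², x = 1.8 in, Ī = 12.4416 in⁴.
Inner void (subtracted): 1.7 × 1.3, A = 2.21 in², x = 1.8 in, Ī = 0.532242 in⁴.
By symmetry the centroid is at mid-width, x̄ = 1.8 in.
All pieces are centred on the centroidal y-axis, so I = ΣĪ (holes subtracted) = 11.9094 in⁴.
Radius of gyration: k = √(I/A) = √(11.9094 / 9.31) = 1.13102 in.

k_y ≈ 1.131 in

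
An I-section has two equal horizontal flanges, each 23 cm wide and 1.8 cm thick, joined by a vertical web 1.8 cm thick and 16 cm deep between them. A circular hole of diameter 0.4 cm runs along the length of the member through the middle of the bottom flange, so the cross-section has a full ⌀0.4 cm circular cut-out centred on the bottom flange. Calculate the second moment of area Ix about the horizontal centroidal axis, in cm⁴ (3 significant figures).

Ix ≈ 7190 cm⁴

Break the section into simple shapes (no overlaps), measuring from the bottom-left corner of the bounding box.
Bottom flange: 23 × 1.8, A = 41.4 cm², y = 0.9 cm, Ī = 11.178 cm⁴.
Web: 1.8 × 16, A = 28.8 cm², y = 9.8 cm, Ī = 614.4 cm⁴.
Top flange: 23 × 1.8, A = 41.4 cm², y = 18.7 cm, Ī = 11.178 cm⁴.
Hole (subtracted): ⌀0.4, A = 0.12566 cm², y = 0.9 cm, Ī = 0.0012566 cm⁴.
Centroid: ȳ = ΣA·y / ΣA = 9.81 cm.
Transfer each piece to the horizontal centroidal axis using Ī + A·d² with d = y − 9.81:
  bottom flange: d = -8.91 cm → contributes +3297.9 cm⁴
  web: d = -0.010033 cm → contributes +614.4 cm⁴
  top flange: d = 8.89 cm → contributes +3283.1 cm⁴
  hole: d = -8.91 cm → contributes −9.9775 cm⁴
Total I = 7185.4 cm⁴.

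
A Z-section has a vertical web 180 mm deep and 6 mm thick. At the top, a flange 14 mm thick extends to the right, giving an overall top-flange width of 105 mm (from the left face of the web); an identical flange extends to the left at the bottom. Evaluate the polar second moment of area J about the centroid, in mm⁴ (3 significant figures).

J ≈ 3.20 × 10⁷ mm⁴

Decompose the section into non-overlapping parts with the origin at the bottom-left of its bounding rectangle.
Web: 6 × 180, A = 1 080 mm², y = 90 mm, Ī = 2 916 000 mm⁴.
Top flange (beyond web): 99 × 14, A = 1 386 mm², y = 173 mm, Ī = 22 638 mm⁴.
Bottom flange (beyond web): 99 × 14, A = 1 386 mm², y = 7 mm, Ī = 22 638 mm⁴.
Centroid: ȳ = ΣA·y / ΣA = 90 mm.
Transfer each piece to the centroidal x-axis using Ī + A·d² with d = y − 90:
  web: d = 0 mm → contributes +2 916 000 mm⁴
  top flange (beyond web): d = 83 mm → contributes +9 570 792 mm⁴
  bottom flange (beyond web): d = -83 mm → contributes +9 570 792 mm⁴
Total I = 22 057 584 mm⁴.
For the y-axis: x̄ = 102 mm.
Repeating about the centroidal y-axis gives I_y = 9 907 596 mm⁴.
Polar second moment: J = I_x + I_y = 31 965 180 mm⁴.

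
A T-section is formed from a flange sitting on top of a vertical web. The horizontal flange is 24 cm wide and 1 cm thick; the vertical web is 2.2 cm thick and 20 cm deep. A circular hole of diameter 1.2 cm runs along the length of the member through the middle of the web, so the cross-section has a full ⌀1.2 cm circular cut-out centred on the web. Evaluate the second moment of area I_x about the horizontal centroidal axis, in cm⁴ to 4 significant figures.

Decompose the section into non-overlapping parts with the origin at the bottom-left of its bounding rectangle.
Flange: 24 × 1, A = 24 cm², y = 20.5 cm, Ī = 2 cm⁴.
Web: 2.2 × 20, A = 44 cm², y = 10 cm, Ī = 1466.67 cm⁴.
Hole (subtracted): ⌀1.2, A = 1.13097 cm², y = 10 cm, Ī = 0.101788 cm⁴.
Centroid: ȳ = ΣA·y / ΣA = 13.7686 cm.
Transfer each piece to the horizontal centroidal axis using Ī + A·d² with d = y − 13.7686:
  flange: d = 6.73144 cm → contributes +1089.49 cm⁴
  web: d = -3.76856 cm → contributes +2091.56 cm⁴
  hole: d = -3.76856 cm → contributes −16.1639 cm⁴
Total I = 3164.89 cm⁴.

I_x ≈ 3165 cm⁴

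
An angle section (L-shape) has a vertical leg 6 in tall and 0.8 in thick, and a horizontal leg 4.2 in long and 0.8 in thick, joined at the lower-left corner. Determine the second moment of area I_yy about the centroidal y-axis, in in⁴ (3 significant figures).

Decompose the section into non-overlapping parts with the origin at the bottom-left of its bounding rectangle.
Vertical leg: 0.8 × 6, A = 4.8 in², x = 0.4 in, Ī = 0.256 in⁴.
Horizontal leg (remainder): 3.4 × 0.8, A = 2.72 in², x = 2.5 in, Ī = 2.6203 in⁴.
Centroid: x̄ = ΣA·x / ΣA = 1.1596 in.
Transfer each piece to the centroidal y-axis using Ī + A·d² with d = x − 1.1596:
  vertical leg: d = -0.75957 in → contributes +3.0254 in⁴
  horizontal leg (remainder): d = 1.3404 in → contributes +7.5074 in⁴
Total I = 10.533 in⁴.

I_yy ≈ 10.5 in⁴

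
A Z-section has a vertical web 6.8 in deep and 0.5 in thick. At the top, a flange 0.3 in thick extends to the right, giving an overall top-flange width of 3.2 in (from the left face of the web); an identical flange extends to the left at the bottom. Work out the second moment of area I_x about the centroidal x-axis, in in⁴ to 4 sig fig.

Decompose the section into non-overlapping parts with the origin at the bottom-left of its bounding rectangle.
Web: 0.5 × 6.8, A = 3.4 in², y = 3.4 in, Ī = 13.1013 in⁴.
Top flange (beyond web): 2.7 × 0.3, A = 0.81 in², y = 6.65 in, Ī = 0.006075 in⁴.
Bottom flange (beyond web): 2.7 × 0.3, A = 0.81 in², y = 0.15 in, Ī = 0.006075 in⁴.
Centroid: ȳ = ΣA·y / ΣA = 3.4 in.
Transfer each piece to the centroidal x-axis using Ī + A·d² with d = y − 3.4:
  web: d = 0 in → contributes +13.1013 in⁴
  top flange (beyond web): d = 3.25 in → contributes +8.5617 in⁴
  bottom flange (beyond web): d = -3.25 in → contributes +8.5617 in⁴
Total I = 30.2247 in⁴.

I_x ≈ 30.22 in⁴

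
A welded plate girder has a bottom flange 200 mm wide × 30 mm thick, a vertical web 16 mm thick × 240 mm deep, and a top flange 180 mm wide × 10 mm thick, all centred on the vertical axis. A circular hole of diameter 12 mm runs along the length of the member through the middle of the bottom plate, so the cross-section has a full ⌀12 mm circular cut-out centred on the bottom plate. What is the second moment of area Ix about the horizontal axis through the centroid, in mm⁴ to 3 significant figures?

Break the section into simple shapes (no overlaps), measuring from the bottom-left corner of the bounding box.
Bottom plate: 200 × 30, A = 6 000 mm², y = 15 mm, Ī = 450 000 mm⁴.
Web plate: 16 × 240, A = 3 840 mm², y = 150 mm, Ī = 18 432 000 mm⁴.
Top plate: 180 × 10, A = 1 800 mm², y = 275 mm, Ī = 15 000 mm⁴.
Hole (subtracted): ⌀12, A = 113.1 mm², y = 15 mm, Ī = 1017.9 mm⁴.
Centroid: ȳ = ΣA·y / ΣA = 100.57 mm.
Transfer each piece to the horizontal axis through the centroid using Ī + A·d² with d = y − 100.57:
  bottom plate: d = -85.574 mm → contributes +44 387 175 mm⁴
  web plate: d = 49.426 mm → contributes +27 812 954 mm⁴
  top plate: d = 174.43 mm → contributes +54 779 146 mm⁴
  hole: d = -85.574 mm → contributes −829 214 mm⁴
Total I = 126 150 060 mm⁴.

Ix ≈ 1.26 × 10⁸ mm⁴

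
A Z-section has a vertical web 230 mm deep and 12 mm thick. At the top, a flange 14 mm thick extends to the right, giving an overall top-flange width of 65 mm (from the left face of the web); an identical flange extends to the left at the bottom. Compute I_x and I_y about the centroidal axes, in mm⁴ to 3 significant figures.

Split into non-overlapping primitives; take the origin at the lower-left of the bounding box.
Web: 12 × 230, A = 2 760 mm², y = 115 mm, Ī = 12 167 000 mm⁴.
Top flange (beyond web): 53 × 14, A = 742 mm², y = 223 mm, Ī = 12 119 mm⁴.
Bottom flange (beyond web): 53 × 14, A = 742 mm², y = 7 mm, Ī = 12 119 mm⁴.
Centroid: ȳ = ΣA·y / ΣA = 115 mm.
Transfer each piece to the centroidal x-axis using Ī + A·d² with d = y − 115:
  web: d = 0 mm → contributes +12 167 000 mm⁴
  top flange (beyond web): d = 108 mm → contributes +8 666 807 mm⁴
  bottom flange (beyond web): d = -108 mm → contributes +8 666 807 mm⁴
Total I = 29 500 615 mm⁴.
For the y-axis: x̄ = 59 mm.
Repeating about the centroidal y-axis gives I_y = 1 947 975 mm⁴.

I_x ≈ 2.95 × 10⁷ mm⁴, I_y ≈ 1.95 × 10⁶ mm⁴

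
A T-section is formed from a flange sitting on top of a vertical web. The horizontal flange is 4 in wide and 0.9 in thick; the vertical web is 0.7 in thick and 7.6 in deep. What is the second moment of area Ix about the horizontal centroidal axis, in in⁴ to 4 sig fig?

Ix ≈ 64.63 in⁴

Decompose the section into non-overlapping parts with the origin at the bottom-left of its bounding rectangle.
Flange: 4 × 0.9, A = 3.6 in², y = 8.05 in, Ī = 0.243 in⁴.
Web: 0.7 × 7.6, A = 5.32 in², y = 3.8 in, Ī = 25.6069 in⁴.
Centroid: ȳ = ΣA·y / ΣA = 5.51525 in.
Transfer each piece to the horizontal centroidal axis using Ī + A·d² with d = y − 5.51525:
  flange: d = 2.53475 in → contributes +23.3729 in⁴
  web: d = -1.71525 in → contributes +41.2588 in⁴
Total I = 64.6317 in⁴.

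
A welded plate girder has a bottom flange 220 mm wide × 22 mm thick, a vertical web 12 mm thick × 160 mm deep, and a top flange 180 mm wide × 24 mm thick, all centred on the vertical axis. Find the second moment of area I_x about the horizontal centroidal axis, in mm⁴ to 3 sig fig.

I_x ≈ 8.10 × 10⁷ mm⁴

Decompose the section into non-overlapping parts with the origin at the bottom-left of its bounding rectangle.
Bottom plate: 220 × 22, A = 4 840 mm², y = 11 mm, Ī = 195 213 mm⁴.
Web plate: 12 × 160, A = 1 920 mm², y = 102 mm, Ī = 4 096 000 mm⁴.
Top plate: 180 × 24, A = 4 320 mm², y = 194 mm, Ī = 207 360 mm⁴.
Centroid: ȳ = ΣA·y / ΣA = 98.119 mm.
Transfer each piece to the horizontal centroidal axis using Ī + A·d² with d = y − 98.119:
  bottom plate: d = -87.119 mm → contributes +36 929 572 mm⁴
  web plate: d = 3.8809 mm → contributes +4 124 917 mm⁴
  top plate: d = 95.881 mm → contributes +39 921 727 mm⁴
Total I = 80 976 216 mm⁴.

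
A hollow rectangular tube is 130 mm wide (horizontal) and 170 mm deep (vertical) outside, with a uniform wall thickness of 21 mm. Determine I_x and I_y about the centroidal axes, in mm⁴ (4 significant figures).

I_x ≈ 3.785 × 10⁷ mm⁴, I_y ≈ 2.386 × 10⁷ mm⁴

Break the section into simple shapes (no overlaps), measuring from the bottom-left corner of the bounding box.
Outer rectangle: 130 × 170, A = 22 100 mm², y = 85 mm, Ī = 53 224 167 mm⁴.
Inner void (subtracted): 88 × 128, A = 11 264 mm², y = 85 mm, Ī = 15 379 115 mm⁴.
By symmetry the centroid is at mid-height, ȳ = 85 mm.
All pieces are centred on the centroidal x-axis, so I = ΣĪ (holes subtracted) = 37 845 052 mm⁴.
Repeating about the centroidal y-axis gives I_y = 23 855 132 mm⁴.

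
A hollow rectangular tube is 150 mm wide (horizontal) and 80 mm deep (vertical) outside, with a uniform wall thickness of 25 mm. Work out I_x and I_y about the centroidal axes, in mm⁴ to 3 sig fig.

I_x ≈ 6.18 × 10⁶ mm⁴, I_y ≈ 2.00 × 10⁷ mm⁴

Break the section into simple shapes (no overlaps), measuring from the bottom-left corner of the bounding box.
Outer rectangle: 150 × 80, A = 12 000 mm², y = 40 mm, Ī = 6 400 000 mm⁴.
Inner void (subtracted): 100 × 30, A = 3 000 mm², y = 40 mm, Ī = 225 000 mm⁴.
By symmetry the centroid is at mid-height, ȳ = 40 mm.
All pieces are centred on the centroidal x-axis, so I = ΣĪ (holes subtracted) = 6 175 000 mm⁴.
Repeating about the centroidal y-axis gives I_y = 20 000 000 mm⁴.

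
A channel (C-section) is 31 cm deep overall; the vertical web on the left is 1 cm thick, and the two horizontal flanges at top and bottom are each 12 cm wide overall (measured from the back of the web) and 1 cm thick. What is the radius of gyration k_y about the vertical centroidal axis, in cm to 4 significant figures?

k_y ≈ 3.602 cm

Split into non-overlapping primitives; take the origin at the lower-left of the bounding box.
Web: 1 × 31, A = 31 cm², x = 0.5 cm, Ī = 2.58333 cm⁴.
Top flange (beyond web): 11 × 1, A = 11 cm², x = 6.5 cm, Ī = 110.917 cm⁴.
Bottom flange (beyond web): 11 × 1, A = 11 cm², x = 6.5 cm, Ī = 110.917 cm⁴.
Centroid: x̄ = ΣA·x / ΣA = 2.99057 cm.
Transfer each piece to the vertical centroidal axis using Ī + A·d² with d = x − 2.99057:
  web: d = -2.49057 cm → contributes +194.874 cm⁴
  top flange (beyond web): d = 3.50943 cm → contributes +246.394 cm⁴
  bottom flange (beyond web): d = 3.50943 cm → contributes +246.394 cm⁴
Total I = 687.662 cm⁴.
Radius of gyration: k = √(I/A) = √(687.662 / 53) = 3.60205 cm.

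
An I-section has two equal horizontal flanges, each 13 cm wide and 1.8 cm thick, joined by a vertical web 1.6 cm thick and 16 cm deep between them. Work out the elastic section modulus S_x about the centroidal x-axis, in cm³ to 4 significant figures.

S_x ≈ 435.3 cm³

Split into non-overlapping primitives; take the origin at the lower-left of the bounding box.
Bottom flange: 13 × 1.8, A = 23.4 cm², y = 0.9 cm, Ī = 6.318 cm⁴.
Web: 1.6 × 16, A = 25.6 cm², y = 9.8 cm, Ī = 546.133 cm⁴.
Top flange: 13 × 1.8, A = 23.4 cm², y = 18.7 cm, Ī = 6.318 cm⁴.
By symmetry the centroid is at mid-height, ȳ = 9.8 cm.
Transfer each piece to the centroidal x-axis using Ī + A·d² with d = y − 9.8:
  bottom flange: d = -8.9 cm → contributes +1859.83 cm⁴
  web: d = 0 cm → contributes +546.133 cm⁴
  top flange: d = 8.9 cm → contributes +1859.83 cm⁴
Total I = 4265.8 cm⁴.
Extreme fibre distance c = 9.8 cm; S = I/c = 435.285 cm³.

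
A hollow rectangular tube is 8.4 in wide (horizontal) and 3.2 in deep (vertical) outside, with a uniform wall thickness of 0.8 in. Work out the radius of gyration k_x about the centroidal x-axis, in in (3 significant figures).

k_x ≈ 1.14 in

Treat the section as a set of non-overlapping primitives; coordinates are from the bounding-box lower-left.
Outer rectangle: 8.4 × 3.2, A = 26.88 in², y = 1.6 in, Ī = 22.938 in⁴.
Inner void (subtracted): 6.8 × 1.6, A = 10.88 in², y = 1.6 in, Ī = 2.3211 in⁴.
By symmetry the centroid is at mid-height, ȳ = 1.6 in.
All pieces are centred on the centroidal x-axis, so I = ΣĪ (holes subtracted) = 20.617 in⁴.
Radius of gyration: k = √(I/A) = √(20.617 / 16) = 1.1351 in.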